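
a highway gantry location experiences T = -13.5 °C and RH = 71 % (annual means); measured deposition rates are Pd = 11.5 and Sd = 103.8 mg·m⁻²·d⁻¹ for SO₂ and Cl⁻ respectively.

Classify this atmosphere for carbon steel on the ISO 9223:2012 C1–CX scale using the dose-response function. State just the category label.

C2

carbon steel: temperature factor f = +0.150·(-23.5) = -3.5250
  Pd branch = 1.77·Pd^0.52·e^(0.02·RH+f) = 0.768 μm/a
  Sd branch = 0.102·Sd^0.62·e^(0.033·RH+0.04·T) = 11.01 μm/a
  r_corr = 0.768 + 11.01 = 11.78 μm/a
11.8 μm/a falls in (1.3, 25] for carbon steel → category C2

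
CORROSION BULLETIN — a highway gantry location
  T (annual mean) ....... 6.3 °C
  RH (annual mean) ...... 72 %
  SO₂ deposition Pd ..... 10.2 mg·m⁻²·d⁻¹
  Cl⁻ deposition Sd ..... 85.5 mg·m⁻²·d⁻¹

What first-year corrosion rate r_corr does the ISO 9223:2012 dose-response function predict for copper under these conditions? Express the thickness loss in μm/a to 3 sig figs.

r_corr = 1.05 μm/a

copper: f(T) = +0.126·(T−10) [T≤10 °C] = -0.4662
  Pd branch = 0.0053·Pd^0.26·e^(0.059·RH+f) = 0.4255 μm/a
  Sd branch = 0.01025·Sd^0.27·e^(0.036·RH+0.049·T) = 0.6196 μm/a
  r_corr = 0.4255 + 0.6196 = 1.045 μm/a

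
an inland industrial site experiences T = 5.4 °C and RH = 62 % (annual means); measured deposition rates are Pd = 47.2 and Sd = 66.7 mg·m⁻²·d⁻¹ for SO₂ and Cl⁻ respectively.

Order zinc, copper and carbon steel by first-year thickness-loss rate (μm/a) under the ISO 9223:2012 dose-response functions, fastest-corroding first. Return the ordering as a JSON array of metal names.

zinc: temperature factor f = +0.038·(-4.6) = -0.1748
  SO₂ term: 0.0129·47.2^0.44·exp(0.046·62-0.1748) = 1.023
  Sd branch = 0.0175·Sd^0.57·e^(0.008·RH+0.085·T) = 0.4984 μm/a
  sum: 1.023 + 0.4984 → r_corr = 1.521 μm/a
copper: temperature factor f = +0.126·(-4.6) = -0.5796
  Pd branch = 0.0053·Pd^0.26·e^(0.059·RH+f) = 0.3136 μm/a
  Sd branch = 0.01025·Sd^0.27·e^(0.036·RH+0.049·T) = 0.3868 μm/a
  sum: 0.3136 + 0.3868 → r_corr = 0.7005 μm/a
carbon steel: temperature factor f = +0.150·(-4.6) = -0.6900
  SO₂ term: 1.77·47.2^0.52·exp(0.02·62-0.6900) = 22.77
  Cl⁻ term: 0.102·66.7^0.62·exp(0.033·62+0.04·5.4) = 13.24
  sum: 22.77 + 13.24 → r_corr = 36.01 μm/a
Ordering by μm/a: carbon steel (36) > zinc (1.52) > copper (0.7)

["carbon steel", "zinc", "copper"]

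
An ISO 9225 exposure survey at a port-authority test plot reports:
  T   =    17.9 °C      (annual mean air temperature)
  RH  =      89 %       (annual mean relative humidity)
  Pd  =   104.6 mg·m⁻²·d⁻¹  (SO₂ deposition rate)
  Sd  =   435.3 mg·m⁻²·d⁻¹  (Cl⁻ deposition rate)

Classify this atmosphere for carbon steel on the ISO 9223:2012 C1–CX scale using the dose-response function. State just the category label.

carbon steel: T>10 °C ⇒ hinge -0.054·(17.9−10) = -0.4266
  SO₂ term: 1.77·104.6^0.52·exp(0.02·89-0.4266) = 76.9
  Sd branch = 0.102·Sd^0.62·e^(0.033·RH+0.04·T) = 170.3 μm/a
  sum: 76.9 + 170.3 → r_corr = 247.2 μm/a
247 μm/a falls in (200, 700] for carbon steel → category CX

CX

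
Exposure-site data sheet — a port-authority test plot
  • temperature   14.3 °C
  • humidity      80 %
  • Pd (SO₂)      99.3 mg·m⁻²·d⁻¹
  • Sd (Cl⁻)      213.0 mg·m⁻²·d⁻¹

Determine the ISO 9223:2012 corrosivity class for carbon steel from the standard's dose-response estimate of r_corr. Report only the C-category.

carbon steel: T>10 °C ⇒ hinge -0.054·(14.3−10) = -0.2322
  SO₂ term: 1.77·99.3^0.52·exp(0.02·80-0.2322) = 75.93
  Sd branch = 0.102·Sd^0.62·e^(0.033·RH+0.04·T) = 70.33 μm/a
  sum: 75.93 + 70.33 → r_corr = 146.3 μm/a
Category bounds: 80…200 μm/a bracket r_corr ⇒ C5

C5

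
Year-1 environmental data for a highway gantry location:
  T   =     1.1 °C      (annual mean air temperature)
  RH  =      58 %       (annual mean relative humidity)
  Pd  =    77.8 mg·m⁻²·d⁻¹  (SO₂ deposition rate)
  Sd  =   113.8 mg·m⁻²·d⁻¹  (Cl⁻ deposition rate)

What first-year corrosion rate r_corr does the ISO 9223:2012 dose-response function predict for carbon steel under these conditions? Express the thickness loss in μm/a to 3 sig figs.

r_corr = 27.9 μm/a

carbon steel: f(T) = +0.150·(T−10) [T≤10 °C] = -1.3350
  sulphur-dioxide contribution → 14.3 μm/a
  chloride contribution → 13.61 μm/a
  total first-year rate 27.91 μm/a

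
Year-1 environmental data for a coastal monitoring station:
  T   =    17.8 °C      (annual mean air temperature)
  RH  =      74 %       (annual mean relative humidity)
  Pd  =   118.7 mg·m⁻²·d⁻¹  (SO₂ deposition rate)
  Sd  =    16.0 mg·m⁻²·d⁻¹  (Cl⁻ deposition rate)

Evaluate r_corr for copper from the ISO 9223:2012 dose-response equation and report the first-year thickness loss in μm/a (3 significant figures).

copper: T>10 °C ⇒ hinge -0.080·(17.8−10) = -0.6240
  Pd branch = 0.0053·Pd^0.26·e^(0.059·RH+f) = 0.774 μm/a
  Cl⁻ term: 0.01025·16.0^0.27·exp(0.036·74+0.049·17.8) = 0.744
  sum: 0.774 + 0.744 → r_corr = 1.518 μm/a

r_corr = 1.52 μm/a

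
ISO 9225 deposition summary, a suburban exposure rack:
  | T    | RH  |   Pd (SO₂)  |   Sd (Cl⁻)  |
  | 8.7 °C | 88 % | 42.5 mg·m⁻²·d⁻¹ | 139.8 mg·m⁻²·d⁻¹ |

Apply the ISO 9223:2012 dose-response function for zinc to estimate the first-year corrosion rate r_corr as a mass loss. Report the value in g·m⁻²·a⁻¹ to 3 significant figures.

r_corr = 35.0 g·m⁻²·a⁻¹

zinc: f(T) = +0.038·(T−10) [T≤10 °C] = -0.0494
  Pd branch = 0.0129·Pd^0.44·e^(0.046·RH+f) = 3.661 μm/a
  Sd branch = 0.0175·Sd^0.57·e^(0.008·RH+0.085·T) = 1.238 μm/a
  sum: 3.661 + 1.238 → r_corr = 4.9 μm/a
Convert to mass loss: 4.9 μm/a × 7.14 g/cm³ = 34.99 g·m⁻²·a⁻¹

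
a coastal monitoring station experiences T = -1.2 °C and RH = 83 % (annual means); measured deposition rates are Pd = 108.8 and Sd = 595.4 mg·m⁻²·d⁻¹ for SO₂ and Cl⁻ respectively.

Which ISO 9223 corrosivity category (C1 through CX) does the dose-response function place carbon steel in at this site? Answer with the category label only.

C5

carbon steel: f(T) = +0.150·(T−10) [T≤10 °C] = -1.6800
  Pd branch = 1.77·Pd^0.52·e^(0.02·RH+f) = 19.88 μm/a
  Sd branch = 0.102·Sd^0.62·e^(0.033·RH+0.04·T) = 79.01 μm/a
  r_corr = 19.88 + 79.01 = 98.88 μm/a
Category bounds: 80…200 μm/a bracket r_corr ⇒ C5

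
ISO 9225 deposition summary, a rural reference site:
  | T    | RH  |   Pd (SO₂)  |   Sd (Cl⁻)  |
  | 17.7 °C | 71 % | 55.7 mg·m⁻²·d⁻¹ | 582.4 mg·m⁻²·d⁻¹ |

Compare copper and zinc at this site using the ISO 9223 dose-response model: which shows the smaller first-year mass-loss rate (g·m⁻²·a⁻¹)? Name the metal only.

copper

copper: f(T) = -0.080·(T−10) [T>10 °C] = -0.6160
  Pd branch = 0.0053·Pd^0.26·e^(0.059·RH+f) = 0.5369 μm/a
  Sd branch = 0.01025·Sd^0.27·e^(0.036·RH+0.049·T) = 1.754 μm/a
  sum: 0.5369 + 1.754 → r_corr = 2.291 μm/a
  mass loss = 2.291 μm/a × 8.96 g/cm³ = 20.53 g·m⁻²·a⁻¹
zinc: T>10 °C ⇒ hinge -0.071·(17.7−10) = -0.5467
  SO₂ term: 0.0129·55.7^0.44·exp(0.046·71-0.5467) = 1.147
  Cl⁻ term: 0.0175·582.4^0.57·exp(0.008·71+0.085·17.7) = 5.239
  r_corr = 1.147 + 5.239 = 6.387 μm/a
  mass loss = 6.387 μm/a × 7.14 g/cm³ = 45.6 g·m⁻²·a⁻¹
Ordering by g·m⁻²·a⁻¹: zinc (45.6) > copper (20.5)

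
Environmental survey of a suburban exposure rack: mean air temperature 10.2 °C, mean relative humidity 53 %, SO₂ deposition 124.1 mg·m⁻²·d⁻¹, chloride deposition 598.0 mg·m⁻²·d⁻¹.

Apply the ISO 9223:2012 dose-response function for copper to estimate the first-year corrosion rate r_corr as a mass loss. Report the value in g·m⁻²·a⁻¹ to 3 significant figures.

r_corr = 9.47 g·m⁻²·a⁻¹

copper: temperature factor f = -0.080·(0.2) = -0.0160
  SO₂ term: 0.0053·124.1^0.26·exp(0.059·53-0.0160) = 0.4166
  Sd branch = 0.01025·Sd^0.27·e^(0.036·RH+0.049·T) = 0.6399 μm/a
  sum: 0.4166 + 0.6399 → r_corr = 1.057 μm/a
Convert to mass loss: 1.057 μm/a × 8.96 g/cm³ = 9.467 g·m⁻²·a⁻¹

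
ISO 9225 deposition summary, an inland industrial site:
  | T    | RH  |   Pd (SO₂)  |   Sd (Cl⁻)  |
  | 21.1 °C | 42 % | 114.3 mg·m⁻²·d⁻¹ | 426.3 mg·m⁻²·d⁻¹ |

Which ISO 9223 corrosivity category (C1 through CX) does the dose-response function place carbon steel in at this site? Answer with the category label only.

carbon steel: T>10 °C ⇒ hinge -0.054·(21.1−10) = -0.5994
  sulphur-dioxide contribution → 26.46 μm/a
  chloride contribution → 40.5 μm/a
  ⇒ r_corr(carbon steel) = 66.97 μm/a
67 μm/a falls in (50, 80] for carbon steel → category C4

C4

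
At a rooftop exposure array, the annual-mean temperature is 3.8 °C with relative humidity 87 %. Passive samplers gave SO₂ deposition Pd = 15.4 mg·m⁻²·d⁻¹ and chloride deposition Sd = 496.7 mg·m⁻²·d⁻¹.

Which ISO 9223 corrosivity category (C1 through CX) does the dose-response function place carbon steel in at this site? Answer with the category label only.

carbon steel: temperature factor f = +0.150·(-6.2) = -0.9300
  SO₂ term: 1.77·15.4^0.52·exp(0.02·87-0.9300) = 16.49
  Cl⁻ term: 0.102·496.7^0.62·exp(0.033·87+0.04·3.8) = 98.41
  sum: 16.49 + 98.41 → r_corr = 114.9 μm/a
Category bounds: 80…200 μm/a bracket r_corr ⇒ C5

C5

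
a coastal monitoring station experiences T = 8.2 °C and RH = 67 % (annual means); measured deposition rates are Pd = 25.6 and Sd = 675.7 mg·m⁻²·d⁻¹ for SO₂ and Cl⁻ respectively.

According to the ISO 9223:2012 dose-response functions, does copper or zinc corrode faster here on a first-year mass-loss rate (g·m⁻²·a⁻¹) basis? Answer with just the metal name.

zinc

copper: T≤10 °C ⇒ hinge +0.126·(8.2−10) = -0.2268
  sulphur-dioxide contribution → 0.5113 μm/a
  chloride contribution → 0.9926 μm/a
  ⇒ r_corr(copper) = 1.504 μm/a
  mass loss = 1.504 μm/a × 8.96 g/cm³ = 13.48 g·m⁻²·a⁻¹
zinc: T≤10 °C ⇒ hinge +0.038·(8.2−10) = -0.0684
  sulphur-dioxide contribution → 1.094 μm/a
  chloride contribution → 2.463 μm/a
  ⇒ r_corr(zinc) = 3.557 μm/a
  mass loss = 3.557 μm/a × 7.14 g/cm³ = 25.4 g·m⁻²·a⁻¹
Ordering by g·m⁻²·a⁻¹: zinc (25.4) > copper (13.5)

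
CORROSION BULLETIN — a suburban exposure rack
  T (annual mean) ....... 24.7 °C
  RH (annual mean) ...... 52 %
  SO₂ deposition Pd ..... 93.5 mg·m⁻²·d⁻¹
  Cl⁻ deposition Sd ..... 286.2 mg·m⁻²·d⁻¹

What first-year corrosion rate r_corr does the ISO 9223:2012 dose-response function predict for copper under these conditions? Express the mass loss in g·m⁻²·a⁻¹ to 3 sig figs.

r_corr = 10.2 g·m⁻²·a⁻¹

copper: temperature factor f = -0.080·(14.7) = -1.1760
  SO₂ term: 0.0053·93.5^0.26·exp(0.059·52-1.1760) = 0.1144
  Sd branch = 0.01025·Sd^0.27·e^(0.036·RH+0.049·T) = 1.03 μm/a
  r_corr = 0.1144 + 1.03 = 1.144 μm/a
Convert to mass loss: 1.144 μm/a × 8.96 g/cm³ = 10.25 g·m⁻²·a⁻¹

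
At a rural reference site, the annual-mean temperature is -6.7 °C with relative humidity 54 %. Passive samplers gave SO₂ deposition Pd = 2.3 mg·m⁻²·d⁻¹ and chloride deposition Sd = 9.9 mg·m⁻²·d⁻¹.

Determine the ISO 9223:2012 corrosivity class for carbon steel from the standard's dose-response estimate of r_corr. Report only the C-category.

carbon steel: f(T) = +0.150·(T−10) [T≤10 °C] = -2.5050
  SO₂ term: 1.77·2.3^0.52·exp(0.02·54-2.5050) = 0.6565
  Cl⁻ term: 0.102·9.9^0.62·exp(0.033·54+0.04·-6.7) = 1.921
  r_corr = 0.6565 + 1.921 = 2.577 μm/a
Category bounds: 1.3…25 μm/a bracket r_corr ⇒ C2

C2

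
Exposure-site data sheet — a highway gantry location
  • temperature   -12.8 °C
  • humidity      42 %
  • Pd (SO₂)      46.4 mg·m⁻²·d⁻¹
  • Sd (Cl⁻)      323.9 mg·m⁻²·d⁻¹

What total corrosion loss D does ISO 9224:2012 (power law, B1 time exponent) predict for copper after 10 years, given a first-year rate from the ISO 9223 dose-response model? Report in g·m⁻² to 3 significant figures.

D(10) = 5.32 g·m⁻²

copper: temperature factor f = +0.126·(-22.8) = -2.8728
  SO₂ term: 0.0053·46.4^0.26·exp(0.059·42-2.8728) = 0.009685
  Sd branch = 0.01025·Sd^0.27·e^(0.036·RH+0.049·T) = 0.1182 μm/a
  r_corr = 0.009685 + 0.1182 = 0.1279 μm/a
Long-term exponent b (ISO 9224 Table 2, B1) = 0.667
  D(10) = 0.1279 × 10^0.667 = 0.1279 × 4.645 = 0.5943 μm
  Mass loss = 0.5943 μm × 8.96 g/cm³ = 5.325 g·m⁻²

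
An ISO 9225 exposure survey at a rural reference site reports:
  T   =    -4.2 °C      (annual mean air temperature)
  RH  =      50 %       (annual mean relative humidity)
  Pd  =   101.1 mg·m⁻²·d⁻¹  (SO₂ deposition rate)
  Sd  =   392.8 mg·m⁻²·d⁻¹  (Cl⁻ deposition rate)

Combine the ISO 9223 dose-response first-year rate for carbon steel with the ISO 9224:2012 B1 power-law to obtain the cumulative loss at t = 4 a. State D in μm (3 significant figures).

D(4) = 50.6 μm

carbon steel: f(T) = +0.150·(T−10) [T≤10 °C] = -2.1300
  Pd branch = 1.77·Pd^0.52·e^(0.02·RH+f) = 6.305 μm/a
  Sd branch = 0.102·Sd^0.62·e^(0.033·RH+0.04·T) = 18.22 μm/a
  r_corr = 6.305 + 18.22 = 24.53 μm/a
Power-law: D(4) = r_corr · 4^0.523
  D(4) = 24.53 × 4^0.523 = 24.53 × 2.065 = 50.64 μm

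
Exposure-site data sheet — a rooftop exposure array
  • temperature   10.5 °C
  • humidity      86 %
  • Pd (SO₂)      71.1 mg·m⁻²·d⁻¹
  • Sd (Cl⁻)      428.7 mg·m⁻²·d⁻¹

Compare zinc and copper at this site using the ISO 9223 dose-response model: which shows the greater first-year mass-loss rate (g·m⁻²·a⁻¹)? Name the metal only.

zinc

zinc: f(T) = -0.071·(T−10) [T>10 °C] = -0.0355
  Pd branch = 0.0129·Pd^0.44·e^(0.046·RH+f) = 4.247 μm/a
  Sd branch = 0.0175·Sd^0.57·e^(0.008·RH+0.085·T) = 2.69 μm/a
  r_corr = 4.247 + 2.69 = 6.937 μm/a
  mass loss = 6.937 μm/a × 7.14 g/cm³ = 49.53 g·m⁻²·a⁻¹
copper: f(T) = -0.080·(T−10) [T>10 °C] = -0.0400
  Pd branch = 0.0053·Pd^0.26·e^(0.059·RH+f) = 2.466 μm/a
  Sd branch = 0.01025·Sd^0.27·e^(0.036·RH+0.049·T) = 1.947 μm/a
  sum: 2.466 + 1.947 → r_corr = 4.413 μm/a
  mass loss = 4.413 μm/a × 8.96 g/cm³ = 39.54 g·m⁻²·a⁻¹
Ordering by g·m⁻²·a⁻¹: zinc (49.5) > copper (39.5)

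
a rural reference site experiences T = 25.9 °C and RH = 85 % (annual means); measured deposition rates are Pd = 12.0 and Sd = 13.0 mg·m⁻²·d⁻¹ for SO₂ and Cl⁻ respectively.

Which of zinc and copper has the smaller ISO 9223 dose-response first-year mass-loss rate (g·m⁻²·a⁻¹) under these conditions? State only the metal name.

zinc

zinc: T>10 °C ⇒ hinge -0.071·(25.9−10) = -1.1289
  Pd branch = 0.0129·Pd^0.44·e^(0.046·RH+f) = 0.6212 μm/a
  Cl⁻ term: 0.0175·13.0^0.57·exp(0.008·85+0.085·25.9) = 1.347
  sum: 0.6212 + 1.347 → r_corr = 1.968 μm/a
  mass loss = 1.968 μm/a × 7.14 g/cm³ = 14.05 g·m⁻²·a⁻¹
copper: temperature factor f = -0.080·(15.9) = -1.2720
  SO₂ term: 0.0053·12.0^0.26·exp(0.059·85-1.2720) = 0.427
  Cl⁻ term: 0.01025·13.0^0.27·exp(0.036·85+0.049·25.9) = 1.555
  r_corr = 0.427 + 1.555 = 1.982 μm/a
  mass loss = 1.982 μm/a × 8.96 g/cm³ = 17.75 g·m⁻²·a⁻¹
Ordering by g·m⁻²·a⁻¹: copper (17.8) > zinc (14.1)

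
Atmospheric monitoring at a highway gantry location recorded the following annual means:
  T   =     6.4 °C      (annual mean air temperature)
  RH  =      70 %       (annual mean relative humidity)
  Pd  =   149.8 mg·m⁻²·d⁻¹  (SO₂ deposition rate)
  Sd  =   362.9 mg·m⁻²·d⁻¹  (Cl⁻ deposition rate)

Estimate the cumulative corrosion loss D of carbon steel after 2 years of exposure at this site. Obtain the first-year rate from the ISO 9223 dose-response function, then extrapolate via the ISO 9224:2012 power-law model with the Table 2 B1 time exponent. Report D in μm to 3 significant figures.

D(2) = 155 μm

carbon steel: T≤10 °C ⇒ hinge +0.150·(6.4−10) = -0.5400
  Pd branch = 1.77·Pd^0.52·e^(0.02·RH+f) = 56.59 μm/a
  Cl⁻ term: 0.102·362.9^0.62·exp(0.033·70+0.04·6.4) = 51.29
  sum: 56.59 + 51.29 → r_corr = 107.9 μm/a
Long-term exponent b (ISO 9224 Table 2, B1) = 0.523
  D(2) = 107.9 × 2^0.523 = 107.9 × 1.437 = 155 μm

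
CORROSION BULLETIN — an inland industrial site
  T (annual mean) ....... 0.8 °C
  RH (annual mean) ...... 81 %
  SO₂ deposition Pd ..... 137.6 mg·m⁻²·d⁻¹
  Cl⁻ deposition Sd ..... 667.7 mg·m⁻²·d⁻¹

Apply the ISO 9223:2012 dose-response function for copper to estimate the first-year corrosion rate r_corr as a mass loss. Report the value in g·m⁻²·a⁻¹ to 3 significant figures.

copper: f(T) = +0.126·(T−10) [T≤10 °C] = -1.1592
  sulphur-dioxide contribution → 0.7118 μm/a
  chloride contribution → 1.14 μm/a
  ⇒ r_corr(copper) = 1.852 μm/a
Convert to mass loss: 1.852 μm/a × 8.96 g/cm³ = 16.59 g·m⁻²·a⁻¹

r_corr = 16.6 g·m⁻²·a⁻¹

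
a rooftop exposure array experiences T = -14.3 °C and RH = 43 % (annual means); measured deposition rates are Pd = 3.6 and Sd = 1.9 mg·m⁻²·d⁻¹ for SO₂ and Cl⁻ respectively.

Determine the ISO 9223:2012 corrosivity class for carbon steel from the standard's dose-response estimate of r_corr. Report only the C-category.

C1

carbon steel: temperature factor f = +0.150·(-24.3) = -3.6450
  Pd branch = 1.77·Pd^0.52·e^(0.02·RH+f) = 0.2127 μm/a
  Cl⁻ term: 0.102·1.9^0.62·exp(0.033·43+0.04·-14.3) = 0.3542
  r_corr = 0.2127 + 0.3542 = 0.5669 μm/a
0.567 μm/a falls in (0, 1.3] for carbon steel → category C1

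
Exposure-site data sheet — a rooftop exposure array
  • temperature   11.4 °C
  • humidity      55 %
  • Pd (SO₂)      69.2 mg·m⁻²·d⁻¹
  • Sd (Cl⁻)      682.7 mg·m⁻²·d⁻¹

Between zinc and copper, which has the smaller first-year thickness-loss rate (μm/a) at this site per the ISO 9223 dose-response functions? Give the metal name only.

copper

zinc: f(T) = -0.071·(T−10) [T>10 °C] = -0.0994
  sulphur-dioxide contribution → 0.9459 μm/a
  chloride contribution → 2.954 μm/a
  ⇒ r_corr(zinc) = 3.9 μm/a
copper: temperature factor f = -0.080·(1.4) = -0.1120
  sulphur-dioxide contribution → 0.3659 μm/a
  chloride contribution → 0.7559 μm/a
  total first-year rate 1.122 μm/a
Ordering by μm/a: zinc (3.9) > copper (1.12)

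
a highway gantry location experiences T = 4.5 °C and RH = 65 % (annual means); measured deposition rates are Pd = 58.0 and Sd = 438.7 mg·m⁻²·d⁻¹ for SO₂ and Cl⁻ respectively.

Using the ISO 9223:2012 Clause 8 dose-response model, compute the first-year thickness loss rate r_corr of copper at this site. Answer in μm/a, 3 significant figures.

r_corr = 1.04 μm/a

copper: temperature factor f = +0.126·(-5.5) = -0.6930
  sulphur-dioxide contribution → 0.3526 μm/a
  chloride contribution → 0.6857 μm/a
  ⇒ r_corr(copper) = 1.038 μm/a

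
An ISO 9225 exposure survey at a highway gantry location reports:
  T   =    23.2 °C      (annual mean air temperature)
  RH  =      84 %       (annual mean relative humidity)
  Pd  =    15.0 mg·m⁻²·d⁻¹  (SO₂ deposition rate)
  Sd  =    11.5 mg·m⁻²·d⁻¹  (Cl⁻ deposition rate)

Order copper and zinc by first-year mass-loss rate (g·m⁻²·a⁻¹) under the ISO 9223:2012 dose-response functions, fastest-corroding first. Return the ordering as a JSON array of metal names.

copper: f(T) = -0.080·(T−10) [T>10 °C] = -1.0560
  Pd branch = 0.0053·Pd^0.26·e^(0.059·RH+f) = 0.5294 μm/a
  Sd branch = 0.01025·Sd^0.27·e^(0.036·RH+0.049·T) = 1.271 μm/a
  r_corr = 0.5294 + 1.271 = 1.8 μm/a
  mass loss = 1.8 μm/a × 8.96 g/cm³ = 16.13 g·m⁻²·a⁻¹
zinc: f(T) = -0.071·(T−10) [T>10 °C] = -0.9372
  SO₂ term: 0.0129·15.0^0.44·exp(0.046·84-0.9372) = 0.7928
  Sd branch = 0.0175·Sd^0.57·e^(0.008·RH+0.085·T) = 0.9906 μm/a
  sum: 0.7928 + 0.9906 → r_corr = 1.783 μm/a
  mass loss = 1.783 μm/a × 7.14 g/cm³ = 12.73 g·m⁻²·a⁻¹
Ordering by g·m⁻²·a⁻¹: copper (16.1) > zinc (12.7)

["copper", "zinc"]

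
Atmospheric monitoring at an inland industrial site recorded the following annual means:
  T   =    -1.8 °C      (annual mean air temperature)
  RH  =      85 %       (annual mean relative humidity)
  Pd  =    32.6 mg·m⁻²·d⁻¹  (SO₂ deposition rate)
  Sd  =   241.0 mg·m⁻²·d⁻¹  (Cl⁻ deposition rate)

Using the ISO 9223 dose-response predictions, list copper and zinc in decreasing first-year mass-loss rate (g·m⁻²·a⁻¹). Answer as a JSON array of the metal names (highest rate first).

["zinc", "copper"]

copper: T≤10 °C ⇒ hinge +0.126·(-1.8−10) = -1.4868
  sulphur-dioxide contribution → 0.4467 μm/a
  chloride contribution → 0.88 μm/a
  total first-year rate 1.327 μm/a
  mass loss = 1.327 μm/a × 8.96 g/cm³ = 11.89 g·m⁻²·a⁻¹
zinc: T≤10 °C ⇒ hinge +0.038·(-1.8−10) = -0.4484
  sulphur-dioxide contribution → 1.904 μm/a
  chloride contribution → 0.6756 μm/a
  total first-year rate 2.58 μm/a
  mass loss = 2.58 μm/a × 7.14 g/cm³ = 18.42 g·m⁻²·a⁻¹
Ordering by g·m⁻²·a⁻¹: zinc (18.4) > copper (11.9)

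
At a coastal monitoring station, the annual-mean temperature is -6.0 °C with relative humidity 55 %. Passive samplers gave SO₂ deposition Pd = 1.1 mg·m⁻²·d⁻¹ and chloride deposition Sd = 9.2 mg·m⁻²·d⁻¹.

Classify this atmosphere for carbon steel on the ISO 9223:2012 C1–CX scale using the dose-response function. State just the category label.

carbon steel: f(T) = +0.150·(T−10) [T≤10 °C] = -2.4000
  SO₂ term: 1.77·1.1^0.52·exp(0.02·55-2.4000) = 0.5069
  Sd branch = 0.102·Sd^0.62·e^(0.033·RH+0.04·T) = 1.951 μm/a
  sum: 0.5069 + 1.951 → r_corr = 2.457 μm/a
ISO 9223 Table 2 (carbon steel): 1.3 < 2.46 ≤ 25 μm/a ⇒ C2

C2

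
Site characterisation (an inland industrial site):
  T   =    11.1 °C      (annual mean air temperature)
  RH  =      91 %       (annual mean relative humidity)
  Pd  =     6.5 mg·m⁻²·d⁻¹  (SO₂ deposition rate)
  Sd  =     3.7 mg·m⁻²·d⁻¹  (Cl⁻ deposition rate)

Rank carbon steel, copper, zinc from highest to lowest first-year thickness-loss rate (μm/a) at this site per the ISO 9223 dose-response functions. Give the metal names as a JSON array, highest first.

["carbon steel", "copper", "zinc"]

carbon steel: T>10 °C ⇒ hinge -0.054·(11.1−10) = -0.0594
  SO₂ term: 1.77·6.5^0.52·exp(0.02·91-0.0594) = 27.25
  Cl⁻ term: 0.102·3.7^0.62·exp(0.033·91+0.04·11.1) = 7.209
  sum: 27.25 + 7.209 → r_corr = 34.46 μm/a
copper: f(T) = -0.080·(T−10) [T>10 °C] = -0.0880
  SO₂ term: 0.0053·6.5^0.26·exp(0.059·91-0.0880) = 1.695
  Cl⁻ term: 0.01025·3.7^0.27·exp(0.036·91+0.049·11.1) = 0.6654
  r_corr = 1.695 + 0.6654 = 2.36 μm/a
zinc: f(T) = -0.071·(T−10) [T>10 °C] = -0.0781
  Pd branch = 0.0129·Pd^0.44·e^(0.046·RH+f) = 1.788 μm/a
  Sd branch = 0.0175·Sd^0.57·e^(0.008·RH+0.085·T) = 0.1963 μm/a
  sum: 1.788 + 0.1963 → r_corr = 1.984 μm/a
Ordering by μm/a: carbon steel (34.5) > copper (2.36) > zinc (1.98)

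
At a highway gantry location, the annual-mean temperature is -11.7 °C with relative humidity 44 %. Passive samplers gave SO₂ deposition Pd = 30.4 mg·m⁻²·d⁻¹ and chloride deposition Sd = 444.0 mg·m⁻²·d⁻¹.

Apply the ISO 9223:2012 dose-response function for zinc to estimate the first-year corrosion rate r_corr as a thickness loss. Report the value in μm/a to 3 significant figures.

r_corr = 0.489 μm/a

zinc: temperature factor f = +0.038·(-21.7) = -0.8246
  SO₂ term: 0.0129·30.4^0.44·exp(0.046·44-0.8246) = 0.1923
  Cl⁻ term: 0.0175·444.0^0.57·exp(0.008·44+0.085·-11.7) = 0.2972
  r_corr = 0.1923 + 0.2972 = 0.4895 μm/a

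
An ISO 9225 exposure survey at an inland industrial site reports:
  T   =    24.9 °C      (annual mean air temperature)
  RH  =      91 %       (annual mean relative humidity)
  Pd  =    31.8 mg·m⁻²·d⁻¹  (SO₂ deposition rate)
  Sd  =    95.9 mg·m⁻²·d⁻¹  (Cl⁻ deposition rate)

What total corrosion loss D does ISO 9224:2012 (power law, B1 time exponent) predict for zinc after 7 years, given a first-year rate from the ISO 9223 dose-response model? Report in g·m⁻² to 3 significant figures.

zinc: temperature factor f = -0.071·(14.9) = -1.0579
  Pd branch = 0.0129·Pd^0.44·e^(0.046·RH+f) = 1.35 μm/a
  Sd branch = 0.0175·Sd^0.57·e^(0.008·RH+0.085·T) = 4.055 μm/a
  r_corr = 1.35 + 4.055 = 5.405 μm/a
ISO 9224: D(t) = r_corr · t^b with b = 0.813 (zinc, B1)
  D(7) = 5.405 × 7^0.813 = 5.405 × 4.865 = 26.29 μm
  Mass loss = 26.29 μm × 7.14 g/cm³ = 187.7 g·m⁻²

D(7) = 188 g·m⁻²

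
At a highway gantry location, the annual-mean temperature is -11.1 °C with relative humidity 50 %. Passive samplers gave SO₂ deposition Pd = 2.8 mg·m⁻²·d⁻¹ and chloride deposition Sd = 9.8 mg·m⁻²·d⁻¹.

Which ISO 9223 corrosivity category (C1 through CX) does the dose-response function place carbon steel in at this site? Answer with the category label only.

carbon steel: temperature factor f = +0.150·(-21.1) = -3.1650
  Pd branch = 1.77·Pd^0.52·e^(0.02·RH+f) = 0.3469 μm/a
  Sd branch = 0.102·Sd^0.62·e^(0.033·RH+0.04·T) = 1.403 μm/a
  sum: 0.3469 + 1.403 → r_corr = 1.749 μm/a
Category bounds: 1.3…25 μm/a bracket r_corr ⇒ C2

C2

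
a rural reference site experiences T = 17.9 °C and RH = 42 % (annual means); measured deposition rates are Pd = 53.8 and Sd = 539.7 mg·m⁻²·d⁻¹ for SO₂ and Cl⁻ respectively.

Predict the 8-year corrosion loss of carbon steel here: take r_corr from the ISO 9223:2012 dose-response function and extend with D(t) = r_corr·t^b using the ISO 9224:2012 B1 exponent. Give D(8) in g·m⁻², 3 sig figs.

carbon steel: f(T) = -0.054·(T−10) [T>10 °C] = -0.4266
  SO₂ term: 1.77·53.8^0.52·exp(0.02·42-0.4266) = 21.26
  Sd branch = 0.102·Sd^0.62·e^(0.033·RH+0.04·T) = 41.25 μm/a
  sum: 21.26 + 41.25 → r_corr = 62.51 μm/a
ISO 9224: D(t) = r_corr · t^b with b = 0.523 (carbon steel, B1)
  D(8) = 62.51 × 8^0.523 = 62.51 × 2.967 = 185.5 μm
  Mass loss = 185.5 μm × 7.85 g/cm³ = 1456 g·m⁻²

D(8) = 1.46e+03 g·m⁻²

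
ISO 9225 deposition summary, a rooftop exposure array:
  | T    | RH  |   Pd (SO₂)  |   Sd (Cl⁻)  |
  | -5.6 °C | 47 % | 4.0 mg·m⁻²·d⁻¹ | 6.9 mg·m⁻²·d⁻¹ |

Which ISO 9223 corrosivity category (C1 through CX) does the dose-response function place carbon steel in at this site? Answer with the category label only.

C2

carbon steel: temperature factor f = +0.150·(-15.6) = -2.3400
  SO₂ term: 1.77·4.0^0.52·exp(0.02·47-2.3400) = 0.8975
  Sd branch = 0.102·Sd^0.62·e^(0.033·RH+0.04·T) = 1.273 μm/a
  r_corr = 0.8975 + 1.273 = 2.171 μm/a
2.17 μm/a falls in (1.3, 25] for carbon steel → category C2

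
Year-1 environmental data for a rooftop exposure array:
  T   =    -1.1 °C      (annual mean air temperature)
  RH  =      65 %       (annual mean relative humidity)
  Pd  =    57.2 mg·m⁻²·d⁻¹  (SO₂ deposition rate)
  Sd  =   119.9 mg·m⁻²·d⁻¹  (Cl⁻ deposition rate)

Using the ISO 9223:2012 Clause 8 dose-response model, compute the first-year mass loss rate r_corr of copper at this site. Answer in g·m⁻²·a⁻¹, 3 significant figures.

copper: T≤10 °C ⇒ hinge +0.126·(-1.1−10) = -1.3986
  SO₂ term: 0.0053·57.2^0.26·exp(0.059·65-1.3986) = 0.1735
  Cl⁻ term: 0.01025·119.9^0.27·exp(0.036·65+0.049·-1.1) = 0.3672
  sum: 0.1735 + 0.3672 → r_corr = 0.5407 μm/a
Convert to mass loss: 0.5407 μm/a × 8.96 g/cm³ = 4.844 g·m⁻²·a⁻¹

r_corr = 4.84 g·m⁻²·a⁻¹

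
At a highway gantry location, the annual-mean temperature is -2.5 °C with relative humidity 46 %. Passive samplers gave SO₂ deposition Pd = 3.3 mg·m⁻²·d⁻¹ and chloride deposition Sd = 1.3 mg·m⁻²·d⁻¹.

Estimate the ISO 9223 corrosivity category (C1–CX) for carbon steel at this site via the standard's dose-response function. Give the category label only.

C2

carbon steel: T≤10 °C ⇒ hinge +0.150·(-2.5−10) = -1.8750
  sulphur-dioxide contribution → 1.267 μm/a
  chloride contribution → 0.4955 μm/a
  ⇒ r_corr(carbon steel) = 1.763 μm/a
Category bounds: 1.3…25 μm/a bracket r_corr ⇒ C2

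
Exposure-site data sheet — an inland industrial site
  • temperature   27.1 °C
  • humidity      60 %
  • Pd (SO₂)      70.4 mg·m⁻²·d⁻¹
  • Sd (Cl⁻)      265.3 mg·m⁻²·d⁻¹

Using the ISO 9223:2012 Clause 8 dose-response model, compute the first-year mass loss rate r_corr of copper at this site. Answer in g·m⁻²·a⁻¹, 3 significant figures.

copper: T>10 °C ⇒ hinge -0.080·(27.1−10) = -1.3680
  sulphur-dioxide contribution → 0.1406 μm/a
  chloride contribution → 1.513 μm/a
  ⇒ r_corr(copper) = 1.654 μm/a
Convert to mass loss: 1.654 μm/a × 8.96 g/cm³ = 14.82 g·m⁻²·a⁻¹

r_corr = 14.8 g·m⁻²·a⁻¹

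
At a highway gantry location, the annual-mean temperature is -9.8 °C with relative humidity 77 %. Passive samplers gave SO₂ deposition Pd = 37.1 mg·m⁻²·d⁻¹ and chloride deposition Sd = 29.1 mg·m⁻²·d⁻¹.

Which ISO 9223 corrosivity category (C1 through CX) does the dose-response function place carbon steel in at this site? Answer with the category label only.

C2

carbon steel: T≤10 °C ⇒ hinge +0.150·(-9.8−10) = -2.9700
  Pd branch = 1.77·Pd^0.52·e^(0.02·RH+f) = 2.773 μm/a
  Cl⁻ term: 0.102·29.1^0.62·exp(0.033·77+0.04·-9.8) = 7.072
  r_corr = 2.773 + 7.072 = 9.845 μm/a
ISO 9223 Table 2 (carbon steel): 1.3 < 9.84 ≤ 25 μm/a ⇒ C2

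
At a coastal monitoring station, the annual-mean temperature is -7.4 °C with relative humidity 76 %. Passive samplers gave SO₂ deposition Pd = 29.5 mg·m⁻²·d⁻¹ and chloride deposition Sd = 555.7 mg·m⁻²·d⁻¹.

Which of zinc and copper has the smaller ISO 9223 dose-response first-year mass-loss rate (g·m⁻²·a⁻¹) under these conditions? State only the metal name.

copper

zinc: temperature factor f = +0.038·(-17.4) = -0.6612
  SO₂ term: 0.0129·29.5^0.44·exp(0.046·76-0.6612) = 0.9738
  Cl⁻ term: 0.0175·555.7^0.57·exp(0.008·76+0.085·-7.4) = 0.6287
  r_corr = 0.9738 + 0.6287 = 1.603 μm/a
  mass loss = 1.603 μm/a × 7.14 g/cm³ = 11.44 g·m⁻²·a⁻¹
copper: T≤10 °C ⇒ hinge +0.126·(-7.4−10) = -2.1924
  Pd branch = 0.0053·Pd^0.26·e^(0.059·RH+f) = 0.1264 μm/a
  Cl⁻ term: 0.01025·555.7^0.27·exp(0.036·76+0.049·-7.4) = 0.6062
  r_corr = 0.1264 + 0.6062 = 0.7325 μm/a
  mass loss = 0.7325 μm/a × 8.96 g/cm³ = 6.563 g·m⁻²·a⁻¹
Ordering by g·m⁻²·a⁻¹: zinc (11.4) > copper (6.56)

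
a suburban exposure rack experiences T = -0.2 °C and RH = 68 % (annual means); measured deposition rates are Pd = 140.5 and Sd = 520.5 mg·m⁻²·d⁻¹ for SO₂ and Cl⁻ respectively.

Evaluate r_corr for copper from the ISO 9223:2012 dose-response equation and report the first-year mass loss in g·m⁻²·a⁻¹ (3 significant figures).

r_corr = 8.32 g·m⁻²·a⁻¹

copper: f(T) = +0.126·(T−10) [T≤10 °C] = -1.2852
  SO₂ term: 0.0053·140.5^0.26·exp(0.059·68-1.2852) = 0.293
  Cl⁻ term: 0.01025·520.5^0.27·exp(0.036·68+0.049·-0.2) = 0.6354
  r_corr = 0.293 + 0.6354 = 0.9284 μm/a
Convert to mass loss: 0.9284 μm/a × 8.96 g/cm³ = 8.319 g·m⁻²·a⁻¹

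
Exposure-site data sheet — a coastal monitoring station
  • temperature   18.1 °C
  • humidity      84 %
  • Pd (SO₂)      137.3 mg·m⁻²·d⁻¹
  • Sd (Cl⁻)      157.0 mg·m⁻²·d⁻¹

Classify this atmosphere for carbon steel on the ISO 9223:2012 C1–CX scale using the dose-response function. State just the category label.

C5

carbon steel: f(T) = -0.054·(T−10) [T>10 °C] = -0.4374
  sulphur-dioxide contribution → 79.29 μm/a
  chloride contribution → 77.33 μm/a
  ⇒ r_corr(carbon steel) = 156.6 μm/a
157 μm/a falls in (80, 200] for carbon steel → category C5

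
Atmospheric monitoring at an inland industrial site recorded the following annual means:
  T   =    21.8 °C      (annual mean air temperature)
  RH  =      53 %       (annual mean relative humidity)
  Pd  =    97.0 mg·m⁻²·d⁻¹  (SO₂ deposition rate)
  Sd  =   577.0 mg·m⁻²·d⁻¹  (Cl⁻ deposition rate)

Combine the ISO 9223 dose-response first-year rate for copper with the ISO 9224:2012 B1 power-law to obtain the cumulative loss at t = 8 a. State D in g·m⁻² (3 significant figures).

D(8) = 45.7 g·m⁻²

copper: T>10 °C ⇒ hinge -0.080·(21.8−10) = -0.9440
  Pd branch = 0.0053·Pd^0.26·e^(0.059·RH+f) = 0.1545 μm/a
  Sd branch = 0.01025·Sd^0.27·e^(0.036·RH+0.049·T) = 1.119 μm/a
  r_corr = 0.1545 + 1.119 = 1.273 μm/a
Long-term exponent b (ISO 9224 Table 2, B1) = 0.667
  D(8) = 1.273 × 8^0.667 = 1.273 × 4.003 = 5.097 μm
  Mass loss = 5.097 μm × 8.96 g/cm³ = 45.67 g·m⁻²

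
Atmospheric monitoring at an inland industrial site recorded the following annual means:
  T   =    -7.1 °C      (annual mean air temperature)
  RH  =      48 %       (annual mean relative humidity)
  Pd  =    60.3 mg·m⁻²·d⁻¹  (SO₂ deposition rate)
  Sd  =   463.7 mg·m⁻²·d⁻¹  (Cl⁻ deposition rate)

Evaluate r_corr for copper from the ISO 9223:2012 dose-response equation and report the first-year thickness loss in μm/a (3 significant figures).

r_corr = 0.244 μm/a

copper: T≤10 °C ⇒ hinge +0.126·(-7.1−10) = -2.1546
  SO₂ term: 0.0053·60.3^0.26·exp(0.059·48-2.1546) = 0.03029
  Cl⁻ term: 0.01025·463.7^0.27·exp(0.036·48+0.049·-7.1) = 0.2138
  sum: 0.03029 + 0.2138 → r_corr = 0.2441 μm/a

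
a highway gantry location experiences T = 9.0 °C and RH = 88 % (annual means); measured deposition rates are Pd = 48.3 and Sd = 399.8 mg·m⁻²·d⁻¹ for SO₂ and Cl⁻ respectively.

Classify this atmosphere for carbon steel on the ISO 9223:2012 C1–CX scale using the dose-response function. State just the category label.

carbon steel: temperature factor f = +0.150·(-1.0) = -0.1500
  SO₂ term: 1.77·48.3^0.52·exp(0.02·88-0.1500) = 66.5
  Sd branch = 0.102·Sd^0.62·e^(0.033·RH+0.04·T) = 109.5 μm/a
  r_corr = 66.5 + 109.5 = 176 μm/a
Category bounds: 80…200 μm/a bracket r_corr ⇒ C5

C5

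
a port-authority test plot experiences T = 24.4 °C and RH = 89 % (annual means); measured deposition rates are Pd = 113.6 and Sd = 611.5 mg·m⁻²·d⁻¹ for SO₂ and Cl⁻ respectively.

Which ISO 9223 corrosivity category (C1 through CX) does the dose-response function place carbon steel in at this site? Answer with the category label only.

CX

carbon steel: temperature factor f = -0.054·(14.4) = -0.7776
  Pd branch = 1.77·Pd^0.52·e^(0.02·RH+f) = 56.51 μm/a
  Cl⁻ term: 0.102·611.5^0.62·exp(0.033·89+0.04·24.4) = 272.6
  r_corr = 56.51 + 272.6 = 329.1 μm/a
ISO 9223 Table 2 (carbon steel): 200 < 329 ≤ 700 μm/a ⇒ CX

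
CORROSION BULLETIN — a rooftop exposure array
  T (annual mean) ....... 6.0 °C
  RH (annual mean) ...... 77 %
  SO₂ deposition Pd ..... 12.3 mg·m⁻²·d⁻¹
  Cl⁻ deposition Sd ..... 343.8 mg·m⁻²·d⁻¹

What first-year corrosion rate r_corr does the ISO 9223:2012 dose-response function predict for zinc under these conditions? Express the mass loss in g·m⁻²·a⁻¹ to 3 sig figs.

r_corr = 19.0 g·m⁻²·a⁻¹

zinc: f(T) = +0.038·(T−10) [T≤10 °C] = -0.1520
  Pd branch = 0.0129·Pd^0.44·e^(0.046·RH+f) = 1.155 μm/a
  Cl⁻ term: 0.0175·343.8^0.57·exp(0.008·77+0.085·6.0) = 1.506
  sum: 1.155 + 1.506 → r_corr = 2.66 μm/a
Convert to mass loss: 2.66 μm/a × 7.14 g/cm³ = 18.99 g·m⁻²·a⁻¹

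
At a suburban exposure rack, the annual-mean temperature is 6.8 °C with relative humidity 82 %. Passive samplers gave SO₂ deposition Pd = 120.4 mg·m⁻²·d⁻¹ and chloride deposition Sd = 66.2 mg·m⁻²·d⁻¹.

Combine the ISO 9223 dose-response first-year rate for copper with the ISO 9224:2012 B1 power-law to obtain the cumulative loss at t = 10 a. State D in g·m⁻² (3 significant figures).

copper: T≤10 °C ⇒ hinge +0.126·(6.8−10) = -0.4032
  SO₂ term: 0.0053·120.4^0.26·exp(0.059·82-0.4032) = 1.553
  Sd branch = 0.01025·Sd^0.27·e^(0.036·RH+0.049·T) = 0.8494 μm/a
  r_corr = 1.553 + 0.8494 = 2.403 μm/a
Power-law: D(10) = r_corr · 10^0.667
  D(10) = 2.403 × 10^0.667 = 2.403 × 4.645 = 11.16 μm
  Mass loss = 11.16 μm × 8.96 g/cm³ = 100 g·m⁻²

D(10) = 100 g·m⁻²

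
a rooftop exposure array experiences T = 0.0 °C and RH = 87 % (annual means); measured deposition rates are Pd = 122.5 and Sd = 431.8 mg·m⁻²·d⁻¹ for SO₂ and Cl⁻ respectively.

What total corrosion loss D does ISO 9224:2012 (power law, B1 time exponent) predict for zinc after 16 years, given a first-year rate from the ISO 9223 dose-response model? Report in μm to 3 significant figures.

D(16) = 48.8 μm

zinc: T≤10 °C ⇒ hinge +0.038·(0.0−10) = -0.3800
  Pd branch = 0.0129·Pd^0.44·e^(0.046·RH+f) = 4.003 μm/a
  Cl⁻ term: 0.0175·431.8^0.57·exp(0.008·87+0.085·0.0) = 1.115
  sum: 4.003 + 1.115 → r_corr = 5.118 μm/a
Power-law: D(16) = r_corr · 16^0.813
  D(16) = 5.118 × 16^0.813 = 5.118 × 9.527 = 48.76 μm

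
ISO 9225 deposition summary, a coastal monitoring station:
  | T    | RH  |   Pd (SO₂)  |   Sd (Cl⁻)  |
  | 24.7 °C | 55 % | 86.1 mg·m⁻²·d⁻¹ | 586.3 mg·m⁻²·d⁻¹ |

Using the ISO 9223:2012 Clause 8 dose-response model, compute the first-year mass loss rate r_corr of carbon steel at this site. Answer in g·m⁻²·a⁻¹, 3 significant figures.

r_corr = 879 g·m⁻²·a⁻¹

carbon steel: T>10 °C ⇒ hinge -0.054·(24.7−10) = -0.7938
  sulphur-dioxide contribution → 24.39 μm/a
  chloride contribution → 87.53 μm/a
  total first-year rate 111.9 μm/a
Convert to mass loss: 111.9 μm/a × 7.85 g/cm³ = 878.6 g·m⁻²·a⁻¹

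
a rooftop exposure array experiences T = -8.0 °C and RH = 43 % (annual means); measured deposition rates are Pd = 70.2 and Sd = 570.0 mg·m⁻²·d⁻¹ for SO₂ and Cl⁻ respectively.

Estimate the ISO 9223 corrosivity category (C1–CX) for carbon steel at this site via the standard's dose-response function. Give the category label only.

carbon steel: T≤10 °C ⇒ hinge +0.150·(-8.0−10) = -2.7000
  sulphur-dioxide contribution → 2.564 μm/a
  chloride contribution → 15.65 μm/a
  total first-year rate 18.21 μm/a
18.2 μm/a falls in (1.3, 25] for carbon steel → category C2

C2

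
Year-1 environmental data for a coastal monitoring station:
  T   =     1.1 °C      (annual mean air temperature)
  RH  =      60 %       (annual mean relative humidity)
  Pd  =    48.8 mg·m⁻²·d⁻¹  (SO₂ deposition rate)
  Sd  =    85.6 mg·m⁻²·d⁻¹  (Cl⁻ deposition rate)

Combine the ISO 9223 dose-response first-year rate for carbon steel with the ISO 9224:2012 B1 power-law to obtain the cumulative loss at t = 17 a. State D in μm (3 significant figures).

D(17) = 105 μm

carbon steel: f(T) = +0.150·(T−10) [T≤10 °C] = -1.3350
  SO₂ term: 1.77·48.8^0.52·exp(0.02·60-1.3350) = 11.68
  Sd branch = 0.102·Sd^0.62·e^(0.033·RH+0.04·T) = 12.18 μm/a
  r_corr = 11.68 + 12.18 = 23.86 μm/a
Power-law: D(17) = r_corr · 17^0.523
  D(17) = 23.86 × 17^0.523 = 23.86 × 4.401 = 105 μm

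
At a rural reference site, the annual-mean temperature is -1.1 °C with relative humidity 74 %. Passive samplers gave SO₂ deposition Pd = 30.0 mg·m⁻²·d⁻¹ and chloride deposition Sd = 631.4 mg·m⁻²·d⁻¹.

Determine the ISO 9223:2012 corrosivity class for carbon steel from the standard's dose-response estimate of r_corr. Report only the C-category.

carbon steel: f(T) = +0.150·(T−10) [T≤10 °C] = -1.6650
  SO₂ term: 1.77·30.0^0.52·exp(0.02·74-1.6650) = 8.624
  Sd branch = 0.102·Sd^0.62·e^(0.033·RH+0.04·T) = 61.13 μm/a
  r_corr = 8.624 + 61.13 = 69.75 μm/a
Category bounds: 50…80 μm/a bracket r_corr ⇒ C4

C4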